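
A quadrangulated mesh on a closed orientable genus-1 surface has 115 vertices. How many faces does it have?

115

χ = 2 − 2·1 = 0, and every face is a square so 4F = 2E.
V − E + F = 0 with E = 4F/2 gives 115 − (4/2 − 1)·F = 0, so F = 115 and E = 230.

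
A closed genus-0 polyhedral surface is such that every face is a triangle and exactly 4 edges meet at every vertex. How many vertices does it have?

6

Each face has 3 edges and each edge borders two faces, so 2E = 3F.
Each vertex has degree 4, so 4V = 2E and hence V = 3F/4.
Euler: V − E + F = 2 ⇒ (3F/4) − (3F/2) + F = 2.
Multiply by 8: (6 − 12 + 8)F = 16, i.e. 2F = 16.
So F = 8, E = 3·8/2 = 12, V = 3·8/4 = 6.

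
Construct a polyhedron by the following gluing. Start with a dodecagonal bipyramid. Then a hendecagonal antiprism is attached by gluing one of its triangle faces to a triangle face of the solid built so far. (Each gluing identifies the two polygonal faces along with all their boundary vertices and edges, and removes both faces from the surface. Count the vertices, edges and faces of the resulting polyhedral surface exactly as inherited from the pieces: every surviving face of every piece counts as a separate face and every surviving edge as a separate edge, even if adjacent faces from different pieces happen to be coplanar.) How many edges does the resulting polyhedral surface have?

77

A dodecagonal bipyramid: V=14, E=36, F=24.
Attach a hendecagonal antiprism (V=22, E=44, F=24) along a 3-gon: merge 3 vertices and 3 edges, delete both glued faces → V=33, E=77, F=46.
Check: V − E + F = 33 − 77 + 46 = 2.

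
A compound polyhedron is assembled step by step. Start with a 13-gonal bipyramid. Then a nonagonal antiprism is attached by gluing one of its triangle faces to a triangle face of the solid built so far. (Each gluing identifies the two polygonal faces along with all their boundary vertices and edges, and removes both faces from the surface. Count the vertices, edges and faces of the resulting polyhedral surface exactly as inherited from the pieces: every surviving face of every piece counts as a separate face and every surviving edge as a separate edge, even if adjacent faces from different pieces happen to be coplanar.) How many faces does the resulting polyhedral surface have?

44

A 13-gonal bipyramid: V=15, E=39, F=26.
Attach a nonagonal antiprism (V=18, E=36, F=20) along a 3-gon: merge 3 vertices and 3 edges, delete both glued faces → V=30, E=72, F=44.
Check: V − E + F = 30 − 72 + 44 = 2.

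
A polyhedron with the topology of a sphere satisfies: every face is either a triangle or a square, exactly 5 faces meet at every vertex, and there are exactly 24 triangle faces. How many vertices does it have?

Let x be the number of squares; then F = 24 + x.
Edge–face incidences: 2E = 3·24 + 4·x = 72 + 4x.
Every vertex has degree 5, so 5V = 2E.
Euler: V − E + F = 2 ⇒ (2E)/5 − E + (24 + x) = 2.
Multiply by 10: 2·(2E) − 5·(2E) + 10·(24 + x) = 20, i.e. 240 + 10x − 3·(72 + 4x) = 20.
Collecting terms: −2x + 24 = 20, so −2x = −4, so x = 2.
Then 2E = 72 + 4·2 = 80, so E = 40, V = 2E/5 = 16, F = 24 + 2 = 26.

16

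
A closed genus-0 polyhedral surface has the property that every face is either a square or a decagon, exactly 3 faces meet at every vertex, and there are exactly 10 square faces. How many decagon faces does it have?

2

Let x be the number of decagons; then F = 10 + x.
Edge–face incidences: 2E = 4·10 + 10·x = 40 + 10x.
Every vertex has degree 3, so 3V = 2E.
Euler: V − E + F = 2 ⇒ (2E)/3 − E + (10 + x) = 2.
Multiply by 6: 2·(2E) − 3·(2E) + 6·(10 + x) = 12, i.e. 60 + 6x − (40 + 10x) = 12.
Collecting terms: −4x + 20 = 12, so −4x = −8, so x = 2.
Then 2E = 40 + 10·2 = 60, so E = 30, V = 2E/3 = 20, F = 10 + 2 = 12.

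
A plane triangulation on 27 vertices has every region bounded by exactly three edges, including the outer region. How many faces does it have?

50

In a plane triangulation 3F = 2E and V − E + F = 2, so F = 2V − 4 = 2·27 − 4 = 50.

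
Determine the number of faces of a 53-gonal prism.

A prism on an n-gon has two n-gon bases and n rectangular sides: V = 2·53 = 106, E = 3·53 = 159, F = 53 + 2 = 55.

55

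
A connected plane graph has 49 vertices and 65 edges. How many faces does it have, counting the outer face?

Euler's formula for a connected plane graph: V − E + F = 2, so F = 2 − 49 + 65 = 18.

18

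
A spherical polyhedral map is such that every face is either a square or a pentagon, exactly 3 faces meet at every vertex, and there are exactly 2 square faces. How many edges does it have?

Let x be the number of pentagons; then F = 2 + x.
Edge–face incidences: 2E = 4·2 + 5·x = 8 + 5x.
Every vertex has degree 3, so 3V = 2E.
Euler: V − E + F = 2 ⇒ (2E)/3 − E + (2 + x) = 2.
Multiply by 6: 2·(2E) − 3·(2E) + 6·(2 + x) = 12, i.e. 12 + 6x − (8 + 5x) = 12.
Collecting terms: x + 4 = 12, so x = 8.
Then 2E = 8 + 5·8 = 48, so E = 24, V = 2E/3 = 16, F = 2 + 8 = 10.

24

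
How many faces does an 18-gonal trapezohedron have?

The n-trapezohedron (dual of the n-antiprism) has V = 2·18 + 2 = 38, E = 4·18 = 72, F = 2·18 = 36.
Check: V − E + F = 38 − 72 + 36 = 2.

36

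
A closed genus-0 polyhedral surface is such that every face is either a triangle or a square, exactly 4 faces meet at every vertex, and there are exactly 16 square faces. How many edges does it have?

44

Let x be the number of triangles; then F = 16 + x.
Edge–face incidences: 2E = 4·16 + 3·x = 64 + 3x.
Every vertex has degree 4, so 4V = 2E.
Euler: V − E + F = 2 ⇒ (2E)/4 − E + (16 + x) = 2.
Multiply by 8: 2·(2E) − 4·(2E) + 8·(16 + x) = 16, i.e. 128 + 8x − 2·(64 + 3x) = 16.
Collecting terms: 2x = 16, so x = 8.
Then 2E = 64 + 3·8 = 88, so E = 44, V = 2E/4 = 22, F = 16 + 8 = 24.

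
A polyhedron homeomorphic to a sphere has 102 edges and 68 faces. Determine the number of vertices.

36

Here V − E + F = 2.
V = 2 + E − F = 2 + 102 − 68 = 36.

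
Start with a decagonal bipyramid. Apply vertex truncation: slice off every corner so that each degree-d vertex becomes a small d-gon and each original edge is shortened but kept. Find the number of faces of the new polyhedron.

32

The base solid has V = 12, E = 30, F = 20.
Truncation replaces each original edge-end by a new vertex, so V′ = 2E = 60.
Each original edge survives, and each old vertex of degree d contributes d new edges; summing degrees gives Σd = 2E, so E′ = E + 2E = 3E = 90.
Each original face survives and each original vertex becomes one new face: F′ = F + V = 32.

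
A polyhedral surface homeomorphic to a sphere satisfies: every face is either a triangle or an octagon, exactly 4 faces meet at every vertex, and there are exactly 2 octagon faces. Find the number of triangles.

Let x be the number of triangles; then F = 2 + x.
Edge–face incidences: 2E = 8·2 + 3·x = 16 + 3x.
Every vertex has degree 4, so 4V = 2E.
Euler: V − E + F = 2 ⇒ (2E)/4 − E + (2 + x) = 2.
Multiply by 8: 2·(2E) − 4·(2E) + 8·(2 + x) = 16, i.e. 16 + 8x − 2·(16 + 3x) = 16.
Collecting terms: 2x − 16 = 16, so 2x = 32, so x = 16.
Then 2E = 16 + 3·16 = 64, so E = 32, V = 2E/4 = 16, F = 2 + 16 = 18.

16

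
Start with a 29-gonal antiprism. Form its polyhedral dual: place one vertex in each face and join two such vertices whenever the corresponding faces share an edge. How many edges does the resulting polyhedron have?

The base solid has V = 58, E = 116, F = 60.
The dual swaps V and F and preserves E: V′ = F = 60, E′ = E = 116, F′ = V = 58.

116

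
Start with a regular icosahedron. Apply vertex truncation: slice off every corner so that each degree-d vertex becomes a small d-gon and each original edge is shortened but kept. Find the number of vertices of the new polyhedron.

The base solid has V = 12, E = 30, F = 20.
Truncation replaces each original edge-end by a new vertex, so V′ = 2E = 60.
Each original edge survives, and each old vertex of degree d contributes d new edges; summing degrees gives Σd = 2E, so E′ = E + 2E = 3E = 90.
Each original face survives and each original vertex becomes one new face: F′ = F + V = 32.

60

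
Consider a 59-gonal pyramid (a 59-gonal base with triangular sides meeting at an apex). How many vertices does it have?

60

A pyramid on an n-gon base has one n-gon and n triangles: V = 59 + 1 = 60, E = 2·59 = 118, F = 59 + 1 = 60.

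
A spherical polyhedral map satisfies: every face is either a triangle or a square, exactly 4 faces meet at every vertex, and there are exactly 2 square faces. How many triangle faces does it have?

8

Let x be the number of triangles; then F = 2 + x.
Edge–face incidences: 2E = 4·2 + 3·x = 8 + 3x.
Every vertex has degree 4, so 4V = 2E.
Euler: V − E + F = 2 ⇒ (2E)/4 − E + (2 + x) = 2.
Multiply by 8: 2·(2E) − 4·(2E) + 8·(2 + x) = 16, i.e. 16 + 8x − 2·(8 + 3x) = 16.
Collecting terms: 2x = 16, so x = 8.
Then 2E = 8 + 3·8 = 32, so E = 16, V = 2E/4 = 8, F = 2 + 8 = 10.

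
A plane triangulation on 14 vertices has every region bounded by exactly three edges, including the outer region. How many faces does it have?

24

In a plane triangulation 3F = 2E and V − E + F = 2, so F = 2V − 4 = 2·14 − 4 = 24.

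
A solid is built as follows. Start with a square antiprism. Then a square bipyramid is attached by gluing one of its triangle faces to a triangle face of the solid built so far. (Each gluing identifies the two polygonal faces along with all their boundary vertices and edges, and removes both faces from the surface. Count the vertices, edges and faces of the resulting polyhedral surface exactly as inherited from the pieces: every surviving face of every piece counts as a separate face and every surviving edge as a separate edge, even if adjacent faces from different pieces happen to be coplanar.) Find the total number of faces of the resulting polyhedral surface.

A square antiprism: V=8, E=16, F=10.
Attach a square bipyramid (V=6, E=12, F=8) along a 3-gon: merge 3 vertices and 3 edges, delete both glued faces → V=11, E=25, F=16.
Check: V − E + F = 11 − 25 + 16 = 2.

16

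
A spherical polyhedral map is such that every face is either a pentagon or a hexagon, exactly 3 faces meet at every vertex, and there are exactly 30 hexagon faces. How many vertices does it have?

80

Let x be the number of pentagons; then F = 30 + x.
Edge–face incidences: 2E = 6·30 + 5·x = 180 + 5x.
Every vertex has degree 3, so 3V = 2E.
Euler: V − E + F = 2 ⇒ (2E)/3 − E + (30 + x) = 2.
Multiply by 6: 2·(2E) − 3·(2E) + 6·(30 + x) = 12, i.e. 180 + 6x − (180 + 5x) = 12.
Collecting terms: x = 12.
Then 2E = 180 + 5·12 = 240, so E = 120, V = 2E/3 = 80, F = 30 + 12 = 42.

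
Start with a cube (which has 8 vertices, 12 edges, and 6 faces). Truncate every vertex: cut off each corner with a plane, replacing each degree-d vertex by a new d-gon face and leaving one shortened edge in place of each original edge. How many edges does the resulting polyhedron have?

36

Truncation replaces each original edge-end by a new vertex, so V′ = 2E = 24.
Each original edge survives, and each old vertex of degree d contributes d new edges; summing degrees gives Σd = 2E, so E′ = E + 2E = 3E = 36.
Each original face survives and each original vertex becomes one new face: F′ = F + V = 14.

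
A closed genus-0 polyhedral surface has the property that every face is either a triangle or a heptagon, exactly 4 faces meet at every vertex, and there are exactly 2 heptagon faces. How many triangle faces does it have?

Let x be the number of triangles; then F = 2 + x.
Edge–face incidences: 2E = 7·2 + 3·x = 14 + 3x.
Every vertex has degree 4, so 4V = 2E.
Euler: V − E + F = 2 ⇒ (2E)/4 − E + (2 + x) = 2.
Multiply by 8: 2·(2E) − 4·(2E) + 8·(2 + x) = 16, i.e. 16 + 8x − 2·(14 + 3x) = 16.
Collecting terms: 2x − 12 = 16, so 2x = 28, so x = 14.
Then 2E = 14 + 3·14 = 56, so E = 28, V = 2E/4 = 14, F = 2 + 14 = 16.

14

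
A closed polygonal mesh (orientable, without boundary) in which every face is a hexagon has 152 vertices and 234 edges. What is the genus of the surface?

Every face is a hexagon and each edge borders two faces, so 6F = 2·234, giving F = 78.
χ = V − E + F = 152 − 234 + 78 = -4.
For a closed orientable surface χ = 2 − 2g, so g = (2 − (-4))/2 = 3.

3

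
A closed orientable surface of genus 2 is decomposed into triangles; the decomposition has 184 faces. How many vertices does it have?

χ = 2 − 2·2 = -2, and every face is a triangle so 3F = 2E.
E = 3·184/2 = 276. Then V = -2 + E − F = -2 + 276 − 184 = 90.

90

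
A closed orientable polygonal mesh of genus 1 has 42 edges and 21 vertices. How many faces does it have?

For a closed orientable surface of genus 1, χ = 2 − 2·1 = 0.
F = 0 − V + E = 0 − 21 + 42 = 21.

21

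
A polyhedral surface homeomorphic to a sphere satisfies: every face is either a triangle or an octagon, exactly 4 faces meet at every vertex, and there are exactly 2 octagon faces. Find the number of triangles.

Let x be the number of triangles; then F = 2 + x.
Edge–face incidences: 2E = 8·2 + 3·x = 16 + 3x.
Every vertex has degree 4, so 4V = 2E.
Euler: V − E + F = 2 ⇒ (2E)/4 − E + (2 + x) = 2.
Multiply by 8: 2·(2E) − 4·(2E) + 8·(2 + x) = 16, i.e. 16 + 8x − 2·(16 + 3x) = 16.
Collecting terms: 2x − 16 = 16, so 2x = 32, so x = 16.
Then 2E = 16 + 3·16 = 64, so E = 32, V = 2E/4 = 16, F = 2 + 16 = 18.

16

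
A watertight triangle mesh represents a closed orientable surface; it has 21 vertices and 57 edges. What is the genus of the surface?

Every face is a triangle and each edge borders two faces, so 3F = 2·57, giving F = 38.
χ = V − E + F = 21 − 57 + 38 = 2.
For a closed orientable surface χ = 2 − 2g, so g = (2 − (2))/2 = 0.

0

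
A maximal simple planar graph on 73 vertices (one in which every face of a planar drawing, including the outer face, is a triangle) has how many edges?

In a plane triangulation 3F = 2E and V − E + F = 2, so E = 3V − 6 = 3·73 − 6 = 213.

213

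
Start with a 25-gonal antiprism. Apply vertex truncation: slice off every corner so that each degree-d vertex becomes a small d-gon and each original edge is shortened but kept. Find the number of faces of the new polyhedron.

102

The base solid has V = 50, E = 100, F = 52.
Truncation replaces each original edge-end by a new vertex, so V′ = 2E = 200.
Each original edge survives, and each old vertex of degree d contributes d new edges; summing degrees gives Σd = 2E, so E′ = E + 2E = 3E = 300.
Each original face survives and each original vertex becomes one new face: F′ = F + V = 102.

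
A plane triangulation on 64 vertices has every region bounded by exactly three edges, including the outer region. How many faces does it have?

124

In a plane triangulation 3F = 2E and V − E + F = 2, so F = 2V − 4 = 2·64 − 4 = 124.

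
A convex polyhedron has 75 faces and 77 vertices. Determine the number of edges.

150

Here V − E + F = 2.
E = V + F − (2) = 77 + 75 − (2) = 150.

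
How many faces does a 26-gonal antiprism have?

An antiprism on an n-gon has two n-gon caps and 2n triangles: V = 2·26 = 52, E = 4·26 = 104, F = 2·26 + 2 = 54.
Check: V − E + F = 52 − 104 + 54 = 2.

54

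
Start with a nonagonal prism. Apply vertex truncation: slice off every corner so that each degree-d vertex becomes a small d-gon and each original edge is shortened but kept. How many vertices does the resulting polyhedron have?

54

The base solid has V = 18, E = 27, F = 11.
Truncation replaces each original edge-end by a new vertex, so V′ = 2E = 54.
Each original edge survives, and each old vertex of degree d contributes d new edges; summing degrees gives Σd = 2E, so E′ = E + 2E = 3E = 81.
Each original face survives and each original vertex becomes one new face: F′ = F + V = 29.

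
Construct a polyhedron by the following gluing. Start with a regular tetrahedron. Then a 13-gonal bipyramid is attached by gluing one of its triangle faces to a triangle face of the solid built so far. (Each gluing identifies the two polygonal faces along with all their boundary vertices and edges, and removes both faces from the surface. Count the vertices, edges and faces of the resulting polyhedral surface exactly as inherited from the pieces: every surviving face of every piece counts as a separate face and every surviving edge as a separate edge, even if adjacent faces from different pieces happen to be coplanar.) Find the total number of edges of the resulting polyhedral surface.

A regular tetrahedron: V=4, E=6, F=4.
Attach a 13-gonal bipyramid (V=15, E=39, F=26) along a 3-gon: merge 3 vertices and 3 edges, delete both glued faces → V=16, E=42, F=28.
Check: V − E + F = 16 − 42 + 28 = 2.

42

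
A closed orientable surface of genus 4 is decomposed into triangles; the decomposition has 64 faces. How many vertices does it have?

χ = 2 − 2·4 = -6, and every face is a triangle so 3F = 2E.
E = 3·64/2 = 96. Then V = -6 + E − F = -6 + 96 − 64 = 26.

26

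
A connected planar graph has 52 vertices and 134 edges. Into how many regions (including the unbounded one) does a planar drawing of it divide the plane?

Euler's formula for a connected plane graph: V − E + F = 2, so F = 2 − 52 + 134 = 84.

84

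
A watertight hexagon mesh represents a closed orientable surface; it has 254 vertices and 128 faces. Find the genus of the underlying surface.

2

Every face is a hexagon, so 2E = 6·128 = 768, giving E = 384.
χ = V − E + F = 254 − 384 + 128 = -2.
For a closed orientable surface χ = 2 − 2g, so g = (2 − (-2))/2 = 2.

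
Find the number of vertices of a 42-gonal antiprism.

84

An antiprism on an n-gon has two n-gon caps and 2n triangles: V = 2·42 = 84, E = 4·42 = 168, F = 2·42 + 2 = 86.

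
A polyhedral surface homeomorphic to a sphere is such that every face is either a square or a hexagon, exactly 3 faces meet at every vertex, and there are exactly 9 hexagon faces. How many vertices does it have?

Let x be the number of squares; then F = 9 + x.
Edge–face incidences: 2E = 6·9 + 4·x = 54 + 4x.
Every vertex has degree 3, so 3V = 2E.
Euler: V − E + F = 2 ⇒ (2E)/3 − E + (9 + x) = 2.
Multiply by 6: 2·(2E) − 3·(2E) + 6·(9 + x) = 12, i.e. 54 + 6x − (54 + 4x) = 12.
Collecting terms: 2x = 12, so x = 6.
Then 2E = 54 + 4·6 = 78, so E = 39, V = 2E/3 = 26, F = 9 + 6 = 15.

26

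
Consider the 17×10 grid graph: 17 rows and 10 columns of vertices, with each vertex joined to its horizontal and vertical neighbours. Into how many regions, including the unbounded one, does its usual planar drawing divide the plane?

The grid has V = 17·10 = 170 vertices and E = 17·9 + 10·16 = 313 edges.
F = 2 − V + E = 2 − 170 + 313 = 145.

145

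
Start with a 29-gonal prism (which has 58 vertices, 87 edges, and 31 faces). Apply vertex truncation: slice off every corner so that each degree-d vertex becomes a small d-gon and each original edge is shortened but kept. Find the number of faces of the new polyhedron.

89

Truncation replaces each original edge-end by a new vertex, so V′ = 2E = 174.
Each original edge survives, and each old vertex of degree d contributes d new edges; summing degrees gives Σd = 2E, so E′ = E + 2E = 3E = 261.
Each original face survives and each original vertex becomes one new face: F′ = F + V = 89.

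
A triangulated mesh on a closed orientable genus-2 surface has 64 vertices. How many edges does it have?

198

χ = 2 − 2·2 = -2, and every face is a triangle so 3F = 2E.
V − E + F = -2 with E = 3F/2 gives 64 − (3/2 − 1)·F = -2, so F = 132 and E = 198.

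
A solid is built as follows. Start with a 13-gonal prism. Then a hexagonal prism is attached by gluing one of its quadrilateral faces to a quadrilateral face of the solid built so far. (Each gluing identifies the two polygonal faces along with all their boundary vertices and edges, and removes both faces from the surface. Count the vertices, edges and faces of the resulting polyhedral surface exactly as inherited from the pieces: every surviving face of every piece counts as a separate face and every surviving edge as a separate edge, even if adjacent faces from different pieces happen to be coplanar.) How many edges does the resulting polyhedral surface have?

A 13-gonal prism: V=26, E=39, F=15.
Attach a hexagonal prism (V=12, E=18, F=8) along a 4-gon: merge 4 vertices and 4 edges, delete both glued faces → V=34, E=53, F=21.
Check: V − E + F = 34 − 53 + 21 = 2.

53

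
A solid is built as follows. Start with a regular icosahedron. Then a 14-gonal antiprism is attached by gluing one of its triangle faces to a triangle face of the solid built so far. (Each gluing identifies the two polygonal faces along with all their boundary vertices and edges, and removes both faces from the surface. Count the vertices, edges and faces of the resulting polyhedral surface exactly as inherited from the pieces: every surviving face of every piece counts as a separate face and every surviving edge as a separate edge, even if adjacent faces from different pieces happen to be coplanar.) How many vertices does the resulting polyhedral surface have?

37

A regular icosahedron: V=12, E=30, F=20.
Attach a 14-gonal antiprism (V=28, E=56, F=30) along a 3-gon: merge 3 vertices and 3 edges, delete both glued faces → V=37, E=83, F=48.
Check: V − E + F = 37 − 83 + 48 = 2.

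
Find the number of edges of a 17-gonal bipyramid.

A bipyramid over an n-gon has 2n triangular faces and n + 2 vertices: V = 17 + 2 = 19, E = 3·17 = 51, F = 2·17 = 34.

51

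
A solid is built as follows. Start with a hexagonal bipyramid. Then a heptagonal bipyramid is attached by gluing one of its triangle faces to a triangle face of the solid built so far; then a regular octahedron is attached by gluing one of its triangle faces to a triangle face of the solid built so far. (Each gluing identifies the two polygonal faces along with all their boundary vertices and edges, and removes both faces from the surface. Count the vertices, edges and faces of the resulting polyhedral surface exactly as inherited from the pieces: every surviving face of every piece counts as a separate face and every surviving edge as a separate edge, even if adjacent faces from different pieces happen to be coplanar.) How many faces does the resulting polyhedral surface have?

30

A hexagonal bipyramid: V=8, E=18, F=12.
Attach a heptagonal bipyramid (V=9, E=21, F=14) along a 3-gon: merge 3 vertices and 3 edges, delete both glued faces → V=14, E=36, F=24.
Attach a regular octahedron (V=6, E=12, F=8) along a 3-gon: merge 3 vertices and 3 edges, delete both glued faces → V=17, E=45, F=30.
Check: V − E + F = 17 − 45 + 30 = 2.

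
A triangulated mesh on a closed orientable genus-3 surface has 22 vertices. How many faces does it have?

χ = 2 − 2·3 = -4, and every face is a triangle so 3F = 2E.
V − E + F = -4 with E = 3F/2 gives 22 − (3/2 − 1)·F = -4, so F = 52 and E = 78.

52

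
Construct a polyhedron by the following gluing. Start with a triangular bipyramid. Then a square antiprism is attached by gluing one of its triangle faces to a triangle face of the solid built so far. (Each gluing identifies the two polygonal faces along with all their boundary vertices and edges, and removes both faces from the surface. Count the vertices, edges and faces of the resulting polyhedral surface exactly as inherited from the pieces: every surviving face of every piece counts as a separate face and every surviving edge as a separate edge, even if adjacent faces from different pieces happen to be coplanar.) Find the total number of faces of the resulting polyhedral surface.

14

A triangular bipyramid: V=5, E=9, F=6.
Attach a square antiprism (V=8, E=16, F=10) along a 3-gon: merge 3 vertices and 3 edges, delete both glued faces → V=10, E=22, F=14.
Check: V − E + F = 10 − 22 + 14 = 2.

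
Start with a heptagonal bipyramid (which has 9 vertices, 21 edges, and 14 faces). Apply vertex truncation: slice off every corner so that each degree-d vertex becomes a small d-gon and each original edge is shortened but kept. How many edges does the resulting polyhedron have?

63

Truncation replaces each original edge-end by a new vertex, so V′ = 2E = 42.
Each original edge survives, and each old vertex of degree d contributes d new edges; summing degrees gives Σd = 2E, so E′ = E + 2E = 3E = 63.
Each original face survives and each original vertex becomes one new face: F′ = F + V = 23.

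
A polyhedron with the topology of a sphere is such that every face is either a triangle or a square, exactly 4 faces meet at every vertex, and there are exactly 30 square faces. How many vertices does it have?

36

Let x be the number of triangles; then F = 30 + x.
Edge–face incidences: 2E = 4·30 + 3·x = 120 + 3x.
Every vertex has degree 4, so 4V = 2E.
Euler: V − E + F = 2 ⇒ (2E)/4 − E + (30 + x) = 2.
Multiply by 8: 2·(2E) − 4·(2E) + 8·(30 + x) = 16, i.e. 240 + 8x − 2·(120 + 3x) = 16.
Collecting terms: 2x = 16, so x = 8.
Then 2E = 120 + 3·8 = 144, so E = 72, V = 2E/4 = 36, F = 30 + 8 = 38.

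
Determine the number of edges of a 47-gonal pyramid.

94

A pyramid on an n-gon base has one n-gon and n triangles: V = 47 + 1 = 48, E = 2·47 = 94, F = 47 + 1 = 48.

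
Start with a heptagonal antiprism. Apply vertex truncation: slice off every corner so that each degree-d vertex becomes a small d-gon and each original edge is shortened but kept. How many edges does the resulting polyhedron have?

The base solid has V = 14, E = 28, F = 16.
Truncation replaces each original edge-end by a new vertex, so V′ = 2E = 56.
Each original edge survives, and each old vertex of degree d contributes d new edges; summing degrees gives Σd = 2E, so E′ = E + 2E = 3E = 84.
Each original face survives and each original vertex becomes one new face: F′ = F + V = 30.

84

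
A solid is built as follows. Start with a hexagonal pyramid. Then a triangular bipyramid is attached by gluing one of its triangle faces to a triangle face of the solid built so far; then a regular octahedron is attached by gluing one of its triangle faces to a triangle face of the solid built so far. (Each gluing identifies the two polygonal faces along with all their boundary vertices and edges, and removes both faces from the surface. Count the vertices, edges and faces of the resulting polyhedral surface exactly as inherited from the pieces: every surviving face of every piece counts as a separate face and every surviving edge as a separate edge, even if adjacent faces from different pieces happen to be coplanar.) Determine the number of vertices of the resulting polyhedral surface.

12

A hexagonal pyramid: V=7, E=12, F=7.
Attach a triangular bipyramid (V=5, E=9, F=6) along a 3-gon: merge 3 vertices and 3 edges, delete both glued faces → V=9, E=18, F=11.
Attach a regular octahedron (V=6, E=12, F=8) along a 3-gon: merge 3 vertices and 3 edges, delete both glued faces → V=12, E=27, F=17.
Check: V − E + F = 12 − 27 + 17 = 2.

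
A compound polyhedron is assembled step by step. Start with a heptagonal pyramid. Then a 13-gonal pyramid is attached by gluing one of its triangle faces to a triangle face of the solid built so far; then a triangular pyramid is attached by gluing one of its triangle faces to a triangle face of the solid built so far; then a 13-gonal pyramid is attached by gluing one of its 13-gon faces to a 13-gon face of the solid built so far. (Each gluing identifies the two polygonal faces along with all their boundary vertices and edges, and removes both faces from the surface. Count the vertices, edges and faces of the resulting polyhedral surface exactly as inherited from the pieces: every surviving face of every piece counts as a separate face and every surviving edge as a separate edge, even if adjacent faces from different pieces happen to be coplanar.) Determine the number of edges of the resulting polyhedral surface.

A heptagonal pyramid: V=8, E=14, F=8.
Attach a 13-gonal pyramid (V=14, E=26, F=14) along a 3-gon: merge 3 vertices and 3 edges, delete both glued faces → V=19, E=37, F=20.
Attach a triangular pyramid (V=4, E=6, F=4) along a 3-gon: merge 3 vertices and 3 edges, delete both glued faces → V=20, E=40, F=22.
Attach a 13-gonal pyramid (V=14, E=26, F=14) along a 13-gon: merge 13 vertices and 13 edges, delete both glued faces → V=21, E=53, F=34.
Check: V − E + F = 21 − 53 + 34 = 2.

53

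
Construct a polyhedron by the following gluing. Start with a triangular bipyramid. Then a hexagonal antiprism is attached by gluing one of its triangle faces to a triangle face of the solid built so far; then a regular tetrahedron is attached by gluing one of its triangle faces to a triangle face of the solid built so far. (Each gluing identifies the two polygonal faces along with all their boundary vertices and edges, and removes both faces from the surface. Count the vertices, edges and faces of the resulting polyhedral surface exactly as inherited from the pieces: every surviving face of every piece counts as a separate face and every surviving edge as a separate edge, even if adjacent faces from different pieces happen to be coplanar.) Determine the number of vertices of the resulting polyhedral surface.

A triangular bipyramid: V=5, E=9, F=6.
Attach a hexagonal antiprism (V=12, E=24, F=14) along a 3-gon: merge 3 vertices and 3 edges, delete both glued faces → V=14, E=30, F=18.
Attach a regular tetrahedron (V=4, E=6, F=4) along a 3-gon: merge 3 vertices and 3 edges, delete both glued faces → V=15, E=33, F=20.
Check: V − E + F = 15 − 33 + 20 = 2.

15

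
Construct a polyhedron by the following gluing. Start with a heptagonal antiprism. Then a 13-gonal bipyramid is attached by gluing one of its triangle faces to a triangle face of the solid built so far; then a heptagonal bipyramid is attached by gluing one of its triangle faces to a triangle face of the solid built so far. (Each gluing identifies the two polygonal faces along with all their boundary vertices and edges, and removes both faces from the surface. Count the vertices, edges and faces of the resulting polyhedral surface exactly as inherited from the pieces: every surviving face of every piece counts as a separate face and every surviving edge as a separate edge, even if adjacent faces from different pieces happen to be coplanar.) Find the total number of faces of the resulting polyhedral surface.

52

A heptagonal antiprism: V=14, E=28, F=16.
Attach a 13-gonal bipyramid (V=15, E=39, F=26) along a 3-gon: merge 3 vertices and 3 edges, delete both glued faces → V=26, E=64, F=40.
Attach a heptagonal bipyramid (V=9, E=21, F=14) along a 3-gon: merge 3 vertices and 3 edges, delete both glued faces → V=32, E=82, F=52.
Check: V − E + F = 32 − 82 + 52 = 2.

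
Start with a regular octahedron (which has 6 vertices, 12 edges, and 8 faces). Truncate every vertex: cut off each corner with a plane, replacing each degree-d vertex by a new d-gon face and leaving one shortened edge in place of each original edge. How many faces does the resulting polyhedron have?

14

Truncation replaces each original edge-end by a new vertex, so V′ = 2E = 24.
Each original edge survives, and each old vertex of degree d contributes d new edges; summing degrees gives Σd = 2E, so E′ = E + 2E = 3E = 36.
Each original face survives and each original vertex becomes one new face: F′ = F + V = 14.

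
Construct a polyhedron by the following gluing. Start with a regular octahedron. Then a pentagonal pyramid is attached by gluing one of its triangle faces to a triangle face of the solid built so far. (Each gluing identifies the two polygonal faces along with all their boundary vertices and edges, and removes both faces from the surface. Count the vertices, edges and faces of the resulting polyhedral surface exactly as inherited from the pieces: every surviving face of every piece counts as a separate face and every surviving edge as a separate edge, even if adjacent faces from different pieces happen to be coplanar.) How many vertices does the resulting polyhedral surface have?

A regular octahedron: V=6, E=12, F=8.
Attach a pentagonal pyramid (V=6, E=10, F=6) along a 3-gon: merge 3 vertices and 3 edges, delete both glued faces → V=9, E=19, F=12.
Check: V − E + F = 9 − 19 + 12 = 2.

9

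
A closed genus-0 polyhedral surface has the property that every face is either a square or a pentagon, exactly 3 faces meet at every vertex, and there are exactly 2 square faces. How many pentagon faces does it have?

8

Let x be the number of pentagons; then F = 2 + x.
Edge–face incidences: 2E = 4·2 + 5·x = 8 + 5x.
Every vertex has degree 3, so 3V = 2E.
Euler: V − E + F = 2 ⇒ (2E)/3 − E + (2 + x) = 2.
Multiply by 6: 2·(2E) − 3·(2E) + 6·(2 + x) = 12, i.e. 12 + 6x − (8 + 5x) = 12.
Collecting terms: x + 4 = 12, so x = 8.
Then 2E = 8 + 5·8 = 48, so E = 24, V = 2E/3 = 16, F = 2 + 8 = 10.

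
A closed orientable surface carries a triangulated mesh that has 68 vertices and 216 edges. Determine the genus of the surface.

Every face is a triangle and each edge borders two faces, so 3F = 2·216, giving F = 144.
χ = V − E + F = 68 − 216 + 144 = -4.
For a closed orientable surface χ = 2 − 2g, so g = (2 − (-4))/2 = 3.

3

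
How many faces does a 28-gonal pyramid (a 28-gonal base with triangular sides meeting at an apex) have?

29

A pyramid on an n-gon base has one n-gon and n triangles: V = 28 + 1 = 29, E = 2·28 = 56, F = 28 + 1 = 29.
Check: V − E + F = 29 − 56 + 29 = 2.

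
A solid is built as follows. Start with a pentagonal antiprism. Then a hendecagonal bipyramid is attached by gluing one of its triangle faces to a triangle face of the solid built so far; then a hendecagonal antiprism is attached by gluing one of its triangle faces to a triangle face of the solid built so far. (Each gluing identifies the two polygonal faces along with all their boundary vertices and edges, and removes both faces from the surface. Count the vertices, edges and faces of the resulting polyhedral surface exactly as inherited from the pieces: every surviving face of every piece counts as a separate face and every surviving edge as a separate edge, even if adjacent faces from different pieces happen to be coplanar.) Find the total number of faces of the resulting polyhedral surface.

A pentagonal antiprism: V=10, E=20, F=12.
Attach a hendecagonal bipyramid (V=13, E=33, F=22) along a 3-gon: merge 3 vertices and 3 edges, delete both glued faces → V=20, E=50, F=32.
Attach a hendecagonal antiprism (V=22, E=44, F=24) along a 3-gon: merge 3 vertices and 3 edges, delete both glued faces → V=39, E=91, F=54.
Check: V − E + F = 39 − 91 + 54 = 2.

54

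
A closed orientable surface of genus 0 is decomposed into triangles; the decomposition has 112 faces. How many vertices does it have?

58

χ = 2 − 2·0 = 2, and every face is a triangle so 3F = 2E.
E = 3·112/2 = 168. Then V = 2 + E − F = 2 + 168 − 112 = 58.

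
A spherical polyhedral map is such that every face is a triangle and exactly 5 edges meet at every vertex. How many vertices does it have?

Each face has 3 edges and each edge borders two faces, so 2E = 3F.
Each vertex has degree 5, so 5V = 2E and hence V = 3F/5.
Euler: V − E + F = 2 ⇒ (3F/5) − (3F/2) + F = 2.
Multiply by 10: (6 − 15 + 10)F = 20, i.e. 1F = 20.
So F = 20, E = 3·20/2 = 30, V = 3·20/5 = 12.

12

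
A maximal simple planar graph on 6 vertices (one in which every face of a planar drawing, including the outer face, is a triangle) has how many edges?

In a plane triangulation 3F = 2E and V − E + F = 2, so E = 3V − 6 = 3·6 − 6 = 12.

12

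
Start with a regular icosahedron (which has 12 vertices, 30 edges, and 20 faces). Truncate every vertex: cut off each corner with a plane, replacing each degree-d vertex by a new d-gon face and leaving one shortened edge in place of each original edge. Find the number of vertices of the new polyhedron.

60

Truncation replaces each original edge-end by a new vertex, so V′ = 2E = 60.
Each original edge survives, and each old vertex of degree d contributes d new edges; summing degrees gives Σd = 2E, so E′ = E + 2E = 3E = 90.
Each original face survives and each original vertex becomes one new face: F′ = F + V = 32.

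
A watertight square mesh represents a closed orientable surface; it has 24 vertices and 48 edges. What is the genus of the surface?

1

Every face is a square and each edge borders two faces, so 4F = 2·48, giving F = 24.
χ = V − E + F = 24 − 48 + 24 = 0.
For a closed orientable surface χ = 2 − 2g, so g = (2 − (0))/2 = 1.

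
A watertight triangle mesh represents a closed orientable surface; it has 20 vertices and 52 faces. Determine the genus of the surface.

Every face is a triangle, so 2E = 3·52 = 156, giving E = 78.
χ = V − E + F = 20 − 78 + 52 = -6.
For a closed orientable surface χ = 2 − 2g, so g = (2 − (-6))/2 = 4.

4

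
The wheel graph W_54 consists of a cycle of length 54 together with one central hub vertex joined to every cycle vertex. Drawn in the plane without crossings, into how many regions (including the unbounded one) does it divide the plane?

55

W_54 has V = 54 + 1 = 55 vertices and E = 2·54 = 108 edges.
By Euler's formula F = 2 − V + E = 2 − 55 + 108 = 55.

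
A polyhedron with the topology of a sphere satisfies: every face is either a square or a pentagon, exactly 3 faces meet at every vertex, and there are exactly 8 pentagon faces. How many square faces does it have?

2

Let x be the number of squares; then F = 8 + x.
Edge–face incidences: 2E = 5·8 + 4·x = 40 + 4x.
Every vertex has degree 3, so 3V = 2E.
Euler: V − E + F = 2 ⇒ (2E)/3 − E + (8 + x) = 2.
Multiply by 6: 2·(2E) − 3·(2E) + 6·(8 + x) = 12, i.e. 48 + 6x − (40 + 4x) = 12.
Collecting terms: 2x + 8 = 12, so 2x = 4, so x = 2.
Then 2E = 40 + 4·2 = 48, so E = 24, V = 2E/3 = 16, F = 8 + 2 = 10.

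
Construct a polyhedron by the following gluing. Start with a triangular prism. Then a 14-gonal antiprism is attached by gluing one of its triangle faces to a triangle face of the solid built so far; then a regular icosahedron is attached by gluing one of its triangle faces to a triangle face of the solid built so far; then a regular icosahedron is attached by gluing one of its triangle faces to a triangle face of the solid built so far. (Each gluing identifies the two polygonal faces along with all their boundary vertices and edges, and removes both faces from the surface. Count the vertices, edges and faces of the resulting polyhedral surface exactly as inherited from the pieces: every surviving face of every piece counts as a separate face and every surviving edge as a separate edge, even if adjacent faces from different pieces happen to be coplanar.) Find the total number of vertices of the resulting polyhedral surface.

49

A triangular prism: V=6, E=9, F=5.
Attach a 14-gonal antiprism (V=28, E=56, F=30) along a 3-gon: merge 3 vertices and 3 edges, delete both glued faces → V=31, E=62, F=33.
Attach a regular icosahedron (V=12, E=30, F=20) along a 3-gon: merge 3 vertices and 3 edges, delete both glued faces → V=40, E=89, F=51.
Attach a regular icosahedron (V=12, E=30, F=20) along a 3-gon: merge 3 vertices and 3 edges, delete both glued faces → V=49, E=116, F=69.
Check: V − E + F = 49 − 116 + 69 = 2.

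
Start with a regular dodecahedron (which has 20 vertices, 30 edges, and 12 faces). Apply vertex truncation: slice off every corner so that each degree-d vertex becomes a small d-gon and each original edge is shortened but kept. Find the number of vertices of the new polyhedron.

60

Truncation replaces each original edge-end by a new vertex, so V′ = 2E = 60.
Each original edge survives, and each old vertex of degree d contributes d new edges; summing degrees gives Σd = 2E, so E′ = E + 2E = 3E = 90.
Each original face survives and each original vertex becomes one new face: F′ = F + V = 32.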